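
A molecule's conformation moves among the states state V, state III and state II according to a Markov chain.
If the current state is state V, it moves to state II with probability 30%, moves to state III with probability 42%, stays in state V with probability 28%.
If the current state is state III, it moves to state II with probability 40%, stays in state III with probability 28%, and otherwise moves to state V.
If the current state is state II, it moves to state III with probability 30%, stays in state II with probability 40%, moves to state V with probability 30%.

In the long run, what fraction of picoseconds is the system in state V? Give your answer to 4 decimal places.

Let the stationary distribution be π with π = πP and π_1 + π_2 + π_3 = 1.
π_1 = 0.28·π_1 + 0.32·π_2 + 0.3·π_3
π_2 = 0.42·π_1 + 0.28·π_2 + 0.3·π_3
Solving with the normalization constraint gives π = (0.3006, 0.3295, 0.3699).
So the stationary probability of state V is 0.3006.

0.3006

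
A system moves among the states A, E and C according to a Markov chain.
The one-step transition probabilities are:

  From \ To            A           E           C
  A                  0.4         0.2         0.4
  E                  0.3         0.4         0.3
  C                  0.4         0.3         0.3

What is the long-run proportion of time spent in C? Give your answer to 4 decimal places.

Let the stationary distribution be π with π = πP and π_1 + π_2 + π_3 = 1.
π_1 = 0.4·π_1 + 0.3·π_2 + 0.4·π_3
π_2 = 0.2·π_1 + 0.4·π_2 + 0.3·π_3
Solving with the normalization constraint gives π = (0.3708, 0.2921, 0.3371).
So the stationary probability of C is 0.3371.

0.3371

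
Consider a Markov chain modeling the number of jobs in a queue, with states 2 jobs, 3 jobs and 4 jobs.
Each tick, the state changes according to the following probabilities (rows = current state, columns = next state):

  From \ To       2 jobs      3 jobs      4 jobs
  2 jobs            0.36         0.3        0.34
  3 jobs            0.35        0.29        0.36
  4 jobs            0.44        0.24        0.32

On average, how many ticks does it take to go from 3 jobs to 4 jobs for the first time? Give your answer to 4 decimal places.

2.8334

Let t(s) be the expected number of ticks to first reach 4 jobs from state s, with t(4 jobs) = 0. Conditioning on the first tick:
t(2 jobs) = 1 + 0.36·t(2 jobs) + 0.3·t(3 jobs)
t(3 jobs) = 1 + 0.35·t(2 jobs) + 0.29·t(3 jobs)
Solving: t(2 jobs) = 2.8907, t(3 jobs) = 2.8334.
Expected ticks from 3 jobs to 4 jobs: 2.8334.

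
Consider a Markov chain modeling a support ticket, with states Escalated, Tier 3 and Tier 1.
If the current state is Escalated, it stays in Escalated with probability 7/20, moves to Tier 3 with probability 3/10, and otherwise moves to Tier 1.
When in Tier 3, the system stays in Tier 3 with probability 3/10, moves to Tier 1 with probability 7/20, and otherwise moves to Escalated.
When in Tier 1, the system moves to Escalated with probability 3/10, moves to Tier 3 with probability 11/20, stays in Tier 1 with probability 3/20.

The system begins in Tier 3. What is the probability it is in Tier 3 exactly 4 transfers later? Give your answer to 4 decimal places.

0.3735

Propagate the distribution vector 4 transfers from Tier 3.
After 0 transfers: (0.0000, 1.0000, 0.0000)
After 1 transfer: (0.3500, 0.3000, 0.3500)
After 2 transfers: (0.3325, 0.3875, 0.2800)
After 3 transfers: (0.3360, 0.3700, 0.2940)
After 4 transfers: (0.3353, 0.3735, 0.2912)
P(in Tier 3 after 4 transfers) = 0.3735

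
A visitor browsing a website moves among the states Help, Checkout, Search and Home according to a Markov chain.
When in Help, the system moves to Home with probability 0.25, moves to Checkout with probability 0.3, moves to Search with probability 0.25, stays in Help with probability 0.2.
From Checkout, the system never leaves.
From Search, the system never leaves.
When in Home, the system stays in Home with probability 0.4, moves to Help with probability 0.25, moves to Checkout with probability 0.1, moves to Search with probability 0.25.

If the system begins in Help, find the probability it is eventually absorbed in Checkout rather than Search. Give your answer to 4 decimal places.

0.4910

Let h(s) be the probability of absorption at Checkout starting from transient state s. Then h(Checkout) = 1 and h(Search) = 0. By first-step analysis:
h(Help) = 0.2·h(Help) + 0.3·1 + 0.25·0 + 0.25·h(Home)
h(Home) = 0.25·h(Help) + 0.1·1 + 0.25·0 + 0.4·h(Home)
Solving: h(Help) = 0.4910, h(Home) = 0.3713.
Starting from Help, the probability is 0.4910.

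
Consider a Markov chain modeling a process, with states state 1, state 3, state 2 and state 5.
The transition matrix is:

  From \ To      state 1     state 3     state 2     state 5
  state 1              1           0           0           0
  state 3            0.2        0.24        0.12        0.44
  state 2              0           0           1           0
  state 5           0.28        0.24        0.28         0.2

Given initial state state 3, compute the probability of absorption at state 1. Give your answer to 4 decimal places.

0.5637

Let h(s) be the probability of absorption at state 1 starting from transient state s. Then h(state 1) = 1 and h(state 2) = 0. By first-step analysis:
h(state 3) = 0.2·1 + 0.24·h(state 3) + 0.12·0 + 0.44·h(state 5)
h(state 5) = 0.28·1 + 0.24·h(state 3) + 0.28·0 + 0.2·h(state 5)
Solving: h(state 3) = 0.5637, h(state 5) = 0.5191.
Starting from state 3, the probability is 0.5637.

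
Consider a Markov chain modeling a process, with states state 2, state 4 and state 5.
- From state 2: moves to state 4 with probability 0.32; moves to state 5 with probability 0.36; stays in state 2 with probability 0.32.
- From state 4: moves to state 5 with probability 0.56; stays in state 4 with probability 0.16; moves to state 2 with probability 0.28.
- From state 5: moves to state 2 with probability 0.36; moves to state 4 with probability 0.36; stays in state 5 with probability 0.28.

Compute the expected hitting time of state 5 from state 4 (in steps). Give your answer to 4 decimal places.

Let t(s) be the expected number of steps to first reach state 5 from state s, with t(state 5) = 0. Conditioning on the first step:
t(state 2) = 1 + 0.32·t(state 2) + 0.32·t(state 4)
t(state 4) = 1 + 0.28·t(state 2) + 0.16·t(state 4)
Solving: t(state 2) = 2.4086, t(state 4) = 1.9934.
Expected steps from state 4 to state 5: 1.9934.

1.9934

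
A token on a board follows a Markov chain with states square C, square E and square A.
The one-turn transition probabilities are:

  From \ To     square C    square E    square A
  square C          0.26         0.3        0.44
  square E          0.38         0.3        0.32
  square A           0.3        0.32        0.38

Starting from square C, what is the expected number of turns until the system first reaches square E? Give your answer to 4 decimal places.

3.2436

Let t(s) be the expected number of turns to first reach square E from state s, with t(square E) = 0. Conditioning on the first turn:
t(square C) = 1 + 0.26·t(square C) + 0.44·t(square A)
t(square A) = 1 + 0.3·t(square C) + 0.38·t(square A)
Solving: t(square C) = 3.2436, t(square A) = 3.1824.
Expected turns from square C to square E: 3.2436.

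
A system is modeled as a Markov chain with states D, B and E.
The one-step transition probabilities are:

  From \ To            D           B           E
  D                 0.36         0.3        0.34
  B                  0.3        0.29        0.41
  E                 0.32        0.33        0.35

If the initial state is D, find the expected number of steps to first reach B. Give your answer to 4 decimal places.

Let t(s) be the expected number of steps to first reach B from state s, with t(B) = 0. Conditioning on the first step:
t(D) = 1 + 0.36·t(D) + 0.34·t(E)
t(E) = 1 + 0.32·t(D) + 0.35·t(E)
Solving: t(D) = 3.2227, t(E) = 3.1250.
Expected steps from D to B: 3.2227.

3.2227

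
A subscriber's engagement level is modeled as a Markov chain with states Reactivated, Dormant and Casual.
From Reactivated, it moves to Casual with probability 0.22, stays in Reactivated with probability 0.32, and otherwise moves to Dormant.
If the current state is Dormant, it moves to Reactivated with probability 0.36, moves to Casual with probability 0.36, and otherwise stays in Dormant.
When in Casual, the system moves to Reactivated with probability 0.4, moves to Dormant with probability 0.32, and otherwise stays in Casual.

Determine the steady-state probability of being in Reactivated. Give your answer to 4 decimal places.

0.3572

Let the stationary distribution be π with π = πP and π_1 + π_2 + π_3 = 1.
π_1 = 0.32·π_1 + 0.36·π_2 + 0.4·π_3
π_2 = 0.46·π_1 + 0.28·π_2 + 0.32·π_3
Solving with the normalization constraint gives π = (0.3572, 0.3558, 0.2870).
So the stationary probability of Reactivated is 0.3572.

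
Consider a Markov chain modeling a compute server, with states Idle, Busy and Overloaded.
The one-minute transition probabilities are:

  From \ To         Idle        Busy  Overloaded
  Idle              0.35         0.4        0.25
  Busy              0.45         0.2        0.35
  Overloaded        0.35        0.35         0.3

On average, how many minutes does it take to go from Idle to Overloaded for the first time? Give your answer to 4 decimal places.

3.5294

Let t(s) be the expected number of minutes to first reach Overloaded from state s, with t(Overloaded) = 0. Conditioning on the first minute:
t(Idle) = 1 + 0.35·t(Idle) + 0.4·t(Busy)
t(Busy) = 1 + 0.45·t(Idle) + 0.2·t(Busy)
Solving: t(Idle) = 3.5294, t(Busy) = 3.2353.
Expected minutes from Idle to Overloaded: 3.5294.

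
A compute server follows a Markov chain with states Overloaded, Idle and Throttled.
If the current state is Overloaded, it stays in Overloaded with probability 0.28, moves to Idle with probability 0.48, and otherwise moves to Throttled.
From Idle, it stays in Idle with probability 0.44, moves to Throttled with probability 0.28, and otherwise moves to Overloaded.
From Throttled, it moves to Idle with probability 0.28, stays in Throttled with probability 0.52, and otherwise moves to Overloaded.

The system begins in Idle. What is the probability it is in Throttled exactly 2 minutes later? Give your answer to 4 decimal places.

0.3360

Sum over the intermediate state after 1 minute:
P = P(Idle→Overloaded)·P(Overloaded→Throttled) + P(Idle→Idle)·P(Idle→Throttled) + P(Idle→Throttled)·P(Throttled→Throttled)
  = 0.28×0.24 + 0.44×0.28 + 0.28×0.52
  = 0.0672 + 0.1232 + 0.1456 = 0.3360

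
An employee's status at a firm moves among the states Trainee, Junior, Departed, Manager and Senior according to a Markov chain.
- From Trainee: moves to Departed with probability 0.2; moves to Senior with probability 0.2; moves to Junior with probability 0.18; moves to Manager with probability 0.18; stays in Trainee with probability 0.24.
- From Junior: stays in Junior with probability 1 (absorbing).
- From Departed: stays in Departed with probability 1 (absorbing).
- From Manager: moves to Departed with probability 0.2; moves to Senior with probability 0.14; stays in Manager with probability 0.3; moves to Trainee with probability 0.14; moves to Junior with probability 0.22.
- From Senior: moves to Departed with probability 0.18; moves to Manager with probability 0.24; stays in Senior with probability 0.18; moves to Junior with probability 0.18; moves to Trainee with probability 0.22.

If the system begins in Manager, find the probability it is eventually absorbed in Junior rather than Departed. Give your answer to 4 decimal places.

Let h(s) be the probability of absorption at Junior starting from transient state s. Then h(Junior) = 1 and h(Departed) = 0. By first-step analysis:
h(Trainee) = 0.24·h(Trainee) + 0.18·1 + 0.2·0 + 0.18·h(Manager) + 0.2·h(Senior)
h(Manager) = 0.14·h(Trainee) + 0.22·1 + 0.2·0 + 0.3·h(Manager) + 0.14·h(Senior)
h(Senior) = 0.22·h(Trainee) + 0.18·1 + 0.18·0 + 0.24·h(Manager) + 0.18·h(Senior)
Solving: h(Trainee) = 0.4901, h(Manager) = 0.5125, h(Senior) = 0.5010.
Starting from Manager, the probability is 0.5125.

0.5125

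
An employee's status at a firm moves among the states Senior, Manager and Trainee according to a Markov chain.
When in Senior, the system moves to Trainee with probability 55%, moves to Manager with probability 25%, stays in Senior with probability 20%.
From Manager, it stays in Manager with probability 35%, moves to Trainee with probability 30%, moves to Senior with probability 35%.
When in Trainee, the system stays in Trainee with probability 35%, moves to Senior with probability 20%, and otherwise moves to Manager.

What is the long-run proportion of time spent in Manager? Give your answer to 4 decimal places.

0.3628

Let the stationary distribution be π with π = πP and π_1 + π_2 + π_3 = 1.
π_1 = 0.2·π_1 + 0.35·π_2 + 0.2·π_3
π_2 = 0.25·π_1 + 0.35·π_2 + 0.45·π_3
Solving with the normalization constraint gives π = (0.2544, 0.3628, 0.3827).
So the stationary probability of Manager is 0.3628.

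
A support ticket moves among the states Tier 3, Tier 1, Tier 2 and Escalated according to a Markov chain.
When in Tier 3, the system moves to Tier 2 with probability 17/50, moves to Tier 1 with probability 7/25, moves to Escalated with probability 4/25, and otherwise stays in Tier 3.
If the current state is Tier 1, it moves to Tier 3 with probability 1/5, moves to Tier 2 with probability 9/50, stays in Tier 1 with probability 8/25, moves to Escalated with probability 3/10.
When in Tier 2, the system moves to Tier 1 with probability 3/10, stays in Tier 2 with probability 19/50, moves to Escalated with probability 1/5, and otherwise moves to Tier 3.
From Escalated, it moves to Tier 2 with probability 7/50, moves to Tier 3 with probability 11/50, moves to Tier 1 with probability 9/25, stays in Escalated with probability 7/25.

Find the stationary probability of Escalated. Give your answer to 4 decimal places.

0.2437

Let the stationary distribution be π with π = πP and π_1 + π_2 + π_3 + π_4 = 1.
π_1 = 0.22·π_1 + 0.2·π_2 + 0.12·π_3 + 0.22·π_4
π_2 = 0.28·π_1 + 0.32·π_2 + 0.3·π_3 + 0.36·π_4
π_3 = 0.34·π_1 + 0.18·π_2 + 0.38·π_3 + 0.14·π_4
Solving with the normalization constraint gives π = (0.1886, 0.3172, 0.2505, 0.2437).
So the stationary probability of Escalated is 0.2437.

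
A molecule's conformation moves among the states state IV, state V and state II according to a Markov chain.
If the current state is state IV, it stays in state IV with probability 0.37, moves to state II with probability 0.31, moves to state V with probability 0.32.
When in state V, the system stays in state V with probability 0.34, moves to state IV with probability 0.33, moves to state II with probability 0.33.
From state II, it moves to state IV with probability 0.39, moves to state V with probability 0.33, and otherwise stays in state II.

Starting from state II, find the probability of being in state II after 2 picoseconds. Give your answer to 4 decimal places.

0.3082

Sum over the intermediate state after 1 picosecond:
P = P(state II→state IV)·P(state IV→state II) + P(state II→state V)·P(state V→state II) + P(state II→state II)·P(state II→state II)
  = 0.39×0.31 + 0.33×0.33 + 0.28×0.28
  = 0.1209 + 0.1089 + 0.0784 = 0.3082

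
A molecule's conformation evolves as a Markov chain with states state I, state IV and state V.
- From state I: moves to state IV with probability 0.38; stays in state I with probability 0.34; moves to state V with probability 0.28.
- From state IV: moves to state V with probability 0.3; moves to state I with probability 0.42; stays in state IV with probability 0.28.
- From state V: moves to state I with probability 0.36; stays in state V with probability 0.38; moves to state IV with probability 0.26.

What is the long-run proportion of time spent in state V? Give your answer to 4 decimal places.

0.3180

Let the stationary distribution be π with π = πP and π_1 + π_2 + π_3 = 1.
π_1 = 0.34·π_1 + 0.42·π_2 + 0.36·π_3
π_2 = 0.38·π_1 + 0.28·π_2 + 0.26·π_3
Solving with the normalization constraint gives π = (0.3712, 0.3108, 0.3180).
So the stationary probability of state V is 0.3180.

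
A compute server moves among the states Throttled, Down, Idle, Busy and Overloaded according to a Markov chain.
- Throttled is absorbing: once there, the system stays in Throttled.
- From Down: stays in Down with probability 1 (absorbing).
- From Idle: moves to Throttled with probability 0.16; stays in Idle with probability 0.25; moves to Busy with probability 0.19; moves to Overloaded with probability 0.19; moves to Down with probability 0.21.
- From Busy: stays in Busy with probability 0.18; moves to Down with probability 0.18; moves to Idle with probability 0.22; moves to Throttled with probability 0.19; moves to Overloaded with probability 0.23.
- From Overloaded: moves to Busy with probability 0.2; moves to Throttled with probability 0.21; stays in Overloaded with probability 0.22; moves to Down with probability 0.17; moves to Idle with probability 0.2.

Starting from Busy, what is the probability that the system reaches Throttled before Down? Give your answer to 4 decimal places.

Let h(s) be the probability of absorption at Throttled starting from transient state s. Then h(Throttled) = 1 and h(Down) = 0. By first-step analysis:
h(Idle) = 0.16·1 + 0.21·0 + 0.25·h(Idle) + 0.19·h(Busy) + 0.19·h(Overloaded)
h(Busy) = 0.19·1 + 0.18·0 + 0.22·h(Idle) + 0.18·h(Busy) + 0.23·h(Overloaded)
h(Overloaded) = 0.21·1 + 0.17·0 + 0.2·h(Idle) + 0.2·h(Busy) + 0.22·h(Overloaded)
Solving: h(Idle) = 0.4728, h(Busy) = 0.5043, h(Overloaded) = 0.5198.
Starting from Busy, the probability is 0.5043.

0.5043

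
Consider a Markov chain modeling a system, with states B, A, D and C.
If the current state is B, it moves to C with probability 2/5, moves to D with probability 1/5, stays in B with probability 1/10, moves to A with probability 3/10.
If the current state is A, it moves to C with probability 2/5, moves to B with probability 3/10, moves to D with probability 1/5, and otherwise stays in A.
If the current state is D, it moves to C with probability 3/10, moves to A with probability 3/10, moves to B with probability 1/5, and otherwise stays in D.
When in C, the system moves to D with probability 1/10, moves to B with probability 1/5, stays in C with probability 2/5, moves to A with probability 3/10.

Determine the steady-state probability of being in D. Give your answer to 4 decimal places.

0.1616

Let the stationary distribution be π with π = πP and π_1 + π_2 + π_3 + π_4 = 1.
π_1 = 0.1·π_1 + 0.3·π_2 + 0.2·π_3 + 0.2·π_4
π_2 = 0.3·π_1 + 0.1·π_2 + 0.3·π_3 + 0.3·π_4
π_3 = 0.2·π_1 + 0.2·π_2 + 0.2·π_3 + 0.1·π_4
Solving with the normalization constraint gives π = (0.2045, 0.2500, 0.1616, 0.3838).
So the stationary probability of D is 0.1616.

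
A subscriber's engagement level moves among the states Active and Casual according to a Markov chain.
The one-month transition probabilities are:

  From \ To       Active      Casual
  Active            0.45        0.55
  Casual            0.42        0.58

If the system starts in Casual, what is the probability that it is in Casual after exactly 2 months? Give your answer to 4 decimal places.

Sum over the intermediate state after 1 month:
P = P(Casual→Active)·P(Active→Casual) + P(Casual→Casual)·P(Casual→Casual)
  = 0.42×0.55 + 0.58×0.58
  = 0.2310 + 0.3364 = 0.5674

0.5674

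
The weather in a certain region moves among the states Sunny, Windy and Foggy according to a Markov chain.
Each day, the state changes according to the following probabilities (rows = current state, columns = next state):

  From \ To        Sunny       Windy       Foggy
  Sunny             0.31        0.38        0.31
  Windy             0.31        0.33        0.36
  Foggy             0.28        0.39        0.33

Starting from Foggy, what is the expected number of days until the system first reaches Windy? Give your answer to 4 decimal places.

2.5832

Let t(s) be the expected number of days to first reach Windy from state s, with t(Windy) = 0. Conditioning on the first day:
t(Sunny) = 1 + 0.31·t(Sunny) + 0.31·t(Foggy)
t(Foggy) = 1 + 0.28·t(Sunny) + 0.33·t(Foggy)
Solving: t(Sunny) = 2.6099, t(Foggy) = 2.5832.
Expected days from Foggy to Windy: 2.5832.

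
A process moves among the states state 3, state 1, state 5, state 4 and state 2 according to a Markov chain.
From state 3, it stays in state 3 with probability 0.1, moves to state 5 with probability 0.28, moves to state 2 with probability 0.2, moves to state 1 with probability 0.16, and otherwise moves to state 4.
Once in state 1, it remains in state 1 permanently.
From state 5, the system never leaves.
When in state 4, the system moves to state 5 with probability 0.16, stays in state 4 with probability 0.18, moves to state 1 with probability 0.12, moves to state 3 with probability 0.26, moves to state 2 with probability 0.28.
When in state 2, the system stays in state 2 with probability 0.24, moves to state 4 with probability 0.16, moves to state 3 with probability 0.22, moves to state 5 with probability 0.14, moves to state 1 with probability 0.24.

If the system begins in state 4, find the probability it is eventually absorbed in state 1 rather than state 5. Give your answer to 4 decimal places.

Let h(s) be the probability of absorption at state 1 starting from transient state s. Then h(state 1) = 1 and h(state 5) = 0. By first-step analysis:
h(state 3) = 0.1·h(state 3) + 0.16·1 + 0.28·0 + 0.26·h(state 4) + 0.2·h(state 2)
h(state 4) = 0.26·h(state 3) + 0.12·1 + 0.16·0 + 0.18·h(state 4) + 0.28·h(state 2)
h(state 2) = 0.22·h(state 3) + 0.24·1 + 0.14·0 + 0.16·h(state 4) + 0.24·h(state 2)
Solving: h(state 3) = 0.4328, h(state 4) = 0.4678, h(state 2) = 0.5396.
Starting from state 4, the probability is 0.4678.

0.4678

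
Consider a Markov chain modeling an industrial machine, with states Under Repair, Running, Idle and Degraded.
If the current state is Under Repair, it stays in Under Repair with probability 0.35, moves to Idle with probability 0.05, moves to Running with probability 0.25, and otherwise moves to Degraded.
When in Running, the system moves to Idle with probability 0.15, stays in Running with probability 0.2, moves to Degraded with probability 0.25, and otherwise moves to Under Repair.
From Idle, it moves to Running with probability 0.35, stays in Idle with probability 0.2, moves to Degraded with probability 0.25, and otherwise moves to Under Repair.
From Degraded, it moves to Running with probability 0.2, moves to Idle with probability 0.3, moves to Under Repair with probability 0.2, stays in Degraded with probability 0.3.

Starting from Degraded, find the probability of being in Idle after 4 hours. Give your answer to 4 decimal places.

Propagate the distribution vector 4 hours from Degraded.
After 0 hours: (0.0000, 0.0000, 0.0000, 1.0000)
After 1 hour: (0.2000, 0.2000, 0.3000, 0.3000)
After 2 hours: (0.2700, 0.2550, 0.1900, 0.2850)
After 3 hours: (0.2915, 0.2420, 0.1753, 0.2913)
After 4 hours: (0.2921, 0.2409, 0.1733, 0.2937)
P(in Idle after 4 hours) = 0.1733

0.1733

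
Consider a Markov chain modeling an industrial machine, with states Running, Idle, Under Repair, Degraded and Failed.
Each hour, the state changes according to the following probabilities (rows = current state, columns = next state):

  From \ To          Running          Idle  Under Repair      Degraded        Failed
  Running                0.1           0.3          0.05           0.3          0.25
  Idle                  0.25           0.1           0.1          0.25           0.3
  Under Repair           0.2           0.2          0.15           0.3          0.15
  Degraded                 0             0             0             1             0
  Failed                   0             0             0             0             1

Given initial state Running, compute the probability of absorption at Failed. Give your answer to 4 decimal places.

0.4701

Let h(s) be the probability of absorption at Failed starting from transient state s. Then h(Failed) = 1 and h(Degraded) = 0. By first-step analysis:
h(Running) = 0.1·h(Running) + 0.3·h(Idle) + 0.05·h(Under Repair) + 0.3·0 + 0.25·1
h(Idle) = 0.25·h(Running) + 0.1·h(Idle) + 0.1·h(Under Repair) + 0.25·0 + 0.3·1
h(Under Repair) = 0.2·h(Running) + 0.2·h(Idle) + 0.15·h(Under Repair) + 0.3·0 + 0.15·1
Solving: h(Running) = 0.4701, h(Idle) = 0.5091, h(Under Repair) = 0.4069.
Starting from Running, the probability is 0.4701.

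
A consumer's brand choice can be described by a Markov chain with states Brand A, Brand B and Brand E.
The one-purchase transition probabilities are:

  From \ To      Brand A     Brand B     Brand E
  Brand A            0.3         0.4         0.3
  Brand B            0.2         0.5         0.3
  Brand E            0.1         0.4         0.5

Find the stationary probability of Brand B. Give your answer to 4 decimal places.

Let the stationary distribution be π with π = πP and π_1 + π_2 + π_3 = 1.
π_1 = 0.3·π_1 + 0.2·π_2 + 0.1·π_3
π_2 = 0.4·π_1 + 0.5·π_2 + 0.4·π_3
Solving with the normalization constraint gives π = (0.1806, 0.4444, 0.3750).
So the stationary probability of Brand B is 0.4444.

0.4444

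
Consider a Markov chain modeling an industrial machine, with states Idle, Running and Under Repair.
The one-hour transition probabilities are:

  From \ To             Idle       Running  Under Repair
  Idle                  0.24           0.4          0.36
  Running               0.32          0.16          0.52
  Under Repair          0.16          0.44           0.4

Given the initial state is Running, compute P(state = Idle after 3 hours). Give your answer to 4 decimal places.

Propagate the distribution vector 3 hours from Running.
After 0 hours: (0.0000, 1.0000, 0.0000)
After 1 hour: (0.3200, 0.1600, 0.5200)
After 2 hours: (0.2112, 0.3824, 0.4064)
After 3 hours: (0.2381, 0.3245, 0.4374)
P(in Idle after 3 hours) = 0.2381

0.2381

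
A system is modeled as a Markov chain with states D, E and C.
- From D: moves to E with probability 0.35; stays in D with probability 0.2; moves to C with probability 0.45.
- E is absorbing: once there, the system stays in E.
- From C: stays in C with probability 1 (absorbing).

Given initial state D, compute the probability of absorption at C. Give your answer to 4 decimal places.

Let h(s) be the probability of absorption at C starting from transient state s. Then h(C) = 1 and h(E) = 0. By first-step analysis:
h(D) = 0.2·h(D) + 0.35·0 + 0.45·1
Solving: h(D) = 0.5625.
Starting from D, the probability is 0.5625.

0.5625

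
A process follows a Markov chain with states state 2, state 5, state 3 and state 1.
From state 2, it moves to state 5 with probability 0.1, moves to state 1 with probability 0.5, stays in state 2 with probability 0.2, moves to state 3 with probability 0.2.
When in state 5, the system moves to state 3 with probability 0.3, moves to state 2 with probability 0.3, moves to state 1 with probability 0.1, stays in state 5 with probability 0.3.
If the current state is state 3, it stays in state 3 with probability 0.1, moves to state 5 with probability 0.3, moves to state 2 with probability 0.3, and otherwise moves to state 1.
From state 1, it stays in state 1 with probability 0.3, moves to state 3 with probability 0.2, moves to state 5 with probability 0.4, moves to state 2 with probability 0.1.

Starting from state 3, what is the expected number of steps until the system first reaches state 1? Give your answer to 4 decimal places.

Let t(s) be the expected number of steps to first reach state 1 from state s, with t(state 1) = 0. Conditioning on the first step:
t(state 2) = 1 + 0.2·t(state 2) + 0.1·t(state 5) + 0.2·t(state 3)
t(state 5) = 1 + 0.3·t(state 2) + 0.3·t(state 5) + 0.3·t(state 3)
t(state 3) = 1 + 0.3·t(state 2) + 0.3·t(state 5) + 0.1·t(state 3)
Solving: t(state 2) = 2.5595, t(state 5) = 3.9286, t(state 3) = 3.2738.
Expected steps from state 3 to state 1: 3.2738.

3.2738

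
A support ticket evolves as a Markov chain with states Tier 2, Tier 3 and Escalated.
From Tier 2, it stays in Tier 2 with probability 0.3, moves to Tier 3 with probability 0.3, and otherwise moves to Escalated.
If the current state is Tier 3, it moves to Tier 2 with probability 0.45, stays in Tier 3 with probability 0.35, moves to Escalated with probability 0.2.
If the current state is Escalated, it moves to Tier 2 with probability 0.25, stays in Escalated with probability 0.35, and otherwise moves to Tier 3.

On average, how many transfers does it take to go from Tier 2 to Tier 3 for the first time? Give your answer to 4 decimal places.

Let t(s) be the expected number of transfers to first reach Tier 3 from state s, with t(Tier 3) = 0. Conditioning on the first transfer:
t(Tier 2) = 1 + 0.3·t(Tier 2) + 0.4·t(Escalated)
t(Escalated) = 1 + 0.25·t(Tier 2) + 0.35·t(Escalated)
Solving: t(Tier 2) = 2.9577, t(Escalated) = 2.6761.
Expected transfers from Tier 2 to Tier 3: 2.9577.

2.9577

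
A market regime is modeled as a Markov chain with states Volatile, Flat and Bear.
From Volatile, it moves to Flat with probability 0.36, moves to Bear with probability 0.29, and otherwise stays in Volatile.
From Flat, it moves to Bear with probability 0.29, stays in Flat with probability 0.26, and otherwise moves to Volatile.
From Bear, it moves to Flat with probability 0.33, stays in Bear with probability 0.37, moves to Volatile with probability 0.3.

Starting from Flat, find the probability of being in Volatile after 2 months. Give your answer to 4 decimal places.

Sum over the intermediate state after 1 month:
P = P(Flat→Volatile)·P(Volatile→Volatile) + P(Flat→Flat)·P(Flat→Volatile) + P(Flat→Bear)·P(Bear→Volatile)
  = 0.45×0.35 + 0.26×0.45 + 0.29×0.3
  = 0.1575 + 0.1170 + 0.0870 = 0.3615

0.3615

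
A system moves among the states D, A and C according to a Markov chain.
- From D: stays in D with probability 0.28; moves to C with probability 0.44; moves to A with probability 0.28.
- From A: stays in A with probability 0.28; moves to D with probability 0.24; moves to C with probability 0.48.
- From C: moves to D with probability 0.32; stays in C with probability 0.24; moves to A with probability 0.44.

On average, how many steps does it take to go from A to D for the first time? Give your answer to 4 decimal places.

3.6905

Let t(s) be the expected number of steps to first reach D from state s, with t(D) = 0. Conditioning on the first step:
t(A) = 1 + 0.28·t(A) + 0.48·t(C)
t(C) = 1 + 0.44·t(A) + 0.24·t(C)
Solving: t(A) = 3.6905, t(C) = 3.4524.
Expected steps from A to D: 3.6905.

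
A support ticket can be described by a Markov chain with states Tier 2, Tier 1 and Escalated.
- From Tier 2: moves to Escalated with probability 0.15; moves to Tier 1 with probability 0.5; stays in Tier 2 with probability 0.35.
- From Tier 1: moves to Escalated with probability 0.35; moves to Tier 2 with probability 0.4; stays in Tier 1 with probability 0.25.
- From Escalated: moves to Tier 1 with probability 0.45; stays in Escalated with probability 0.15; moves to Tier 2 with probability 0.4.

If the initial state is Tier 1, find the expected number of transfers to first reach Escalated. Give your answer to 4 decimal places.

3.6522

Let t(s) be the expected number of transfers to first reach Escalated from state s, with t(Escalated) = 0. Conditioning on the first transfer:
t(Tier 2) = 1 + 0.35·t(Tier 2) + 0.5·t(Tier 1)
t(Tier 1) = 1 + 0.4·t(Tier 2) + 0.25·t(Tier 1)
Solving: t(Tier 2) = 4.3478, t(Tier 1) = 3.6522.
Expected transfers from Tier 1 to Escalated: 3.6522.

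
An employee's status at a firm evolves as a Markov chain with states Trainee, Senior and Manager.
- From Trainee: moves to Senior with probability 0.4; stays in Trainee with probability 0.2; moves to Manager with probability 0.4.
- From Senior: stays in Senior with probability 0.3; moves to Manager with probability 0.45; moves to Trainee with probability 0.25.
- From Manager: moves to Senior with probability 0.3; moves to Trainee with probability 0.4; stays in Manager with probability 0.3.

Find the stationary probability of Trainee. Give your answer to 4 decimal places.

Let the stationary distribution be π with π = πP and π_1 + π_2 + π_3 = 1.
π_1 = 0.2·π_1 + 0.25·π_2 + 0.4·π_3
π_2 = 0.4·π_1 + 0.3·π_2 + 0.3·π_3
Solving with the normalization constraint gives π = (0.2922, 0.3292, 0.3786).
So the stationary probability of Trainee is 0.2922.

0.2922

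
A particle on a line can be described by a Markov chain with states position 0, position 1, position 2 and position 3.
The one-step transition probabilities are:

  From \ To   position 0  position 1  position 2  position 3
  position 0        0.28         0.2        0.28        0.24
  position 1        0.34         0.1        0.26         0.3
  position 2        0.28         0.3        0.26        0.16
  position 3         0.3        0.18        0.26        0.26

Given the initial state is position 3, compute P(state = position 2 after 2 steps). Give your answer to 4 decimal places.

Propagate the distribution vector 2 steps from position 3.
After 0 steps: (0.0000, 0.0000, 0.0000, 1.0000)
After 1 step: (0.3000, 0.1800, 0.2600, 0.2600)
After 2 steps: (0.2960, 0.2028, 0.2660, 0.2352)
P(in position 2 after 2 steps) = 0.2660

0.2660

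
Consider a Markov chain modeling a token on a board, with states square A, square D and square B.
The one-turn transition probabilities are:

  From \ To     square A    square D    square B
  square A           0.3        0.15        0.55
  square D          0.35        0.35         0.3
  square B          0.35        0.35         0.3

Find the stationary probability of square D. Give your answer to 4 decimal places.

0.2833

Let the stationary distribution be π with π = πP and π_1 + π_2 + π_3 = 1.
π_1 = 0.3·π_1 + 0.35·π_2 + 0.35·π_3
π_2 = 0.15·π_1 + 0.35·π_2 + 0.35·π_3
Solving with the normalization constraint gives π = (0.3333, 0.2833, 0.3833).
So the stationary probability of square D is 0.2833.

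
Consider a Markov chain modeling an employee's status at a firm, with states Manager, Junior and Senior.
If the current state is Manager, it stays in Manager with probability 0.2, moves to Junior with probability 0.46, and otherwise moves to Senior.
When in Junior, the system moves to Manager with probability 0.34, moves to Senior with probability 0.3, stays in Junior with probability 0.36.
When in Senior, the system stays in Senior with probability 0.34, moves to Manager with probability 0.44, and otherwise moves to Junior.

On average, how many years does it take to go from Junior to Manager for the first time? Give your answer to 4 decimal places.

2.6936

Let t(s) be the expected number of years to first reach Manager from state s, with t(Manager) = 0. Conditioning on the first year:
t(Junior) = 1 + 0.36·t(Junior) + 0.3·t(Senior)
t(Senior) = 1 + 0.22·t(Junior) + 0.34·t(Senior)
Solving: t(Junior) = 2.6936, t(Senior) = 2.4130.
Expected years from Junior to Manager: 2.6936.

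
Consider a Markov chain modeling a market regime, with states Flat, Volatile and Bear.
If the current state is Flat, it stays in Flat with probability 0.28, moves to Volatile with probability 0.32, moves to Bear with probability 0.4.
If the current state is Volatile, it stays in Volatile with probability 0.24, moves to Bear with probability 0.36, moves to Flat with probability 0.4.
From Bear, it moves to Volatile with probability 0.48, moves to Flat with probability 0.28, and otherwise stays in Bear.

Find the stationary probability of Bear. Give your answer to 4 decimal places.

0.3329

Let the stationary distribution be π with π = πP and π_1 + π_2 + π_3 = 1.
π_1 = 0.28·π_1 + 0.4·π_2 + 0.28·π_3
π_2 = 0.32·π_1 + 0.24·π_2 + 0.48·π_3
Solving with the normalization constraint gives π = (0.3215, 0.3456, 0.3329).
So the stationary probability of Bear is 0.3329.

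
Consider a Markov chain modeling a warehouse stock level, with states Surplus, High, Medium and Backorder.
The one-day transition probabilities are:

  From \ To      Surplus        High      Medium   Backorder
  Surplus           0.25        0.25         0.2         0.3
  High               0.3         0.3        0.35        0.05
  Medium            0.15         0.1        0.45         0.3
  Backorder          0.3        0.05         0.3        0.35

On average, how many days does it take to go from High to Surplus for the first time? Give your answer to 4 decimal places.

Let t(s) be the expected number of days to first reach Surplus from state s, with t(Surplus) = 0. Conditioning on the first day:
t(High) = 1 + 0.3·t(High) + 0.35·t(Medium) + 0.05·t(Backorder)
t(Medium) = 1 + 0.1·t(High) + 0.45·t(Medium) + 0.3·t(Backorder)
t(Backorder) = 1 + 0.05·t(High) + 0.3·t(Medium) + 0.35·t(Backorder)
Solving: t(High) = 4.1087, t(Medium) = 4.7802, t(Backorder) = 4.0608.
Expected days from High to Surplus: 4.1087.

4.1087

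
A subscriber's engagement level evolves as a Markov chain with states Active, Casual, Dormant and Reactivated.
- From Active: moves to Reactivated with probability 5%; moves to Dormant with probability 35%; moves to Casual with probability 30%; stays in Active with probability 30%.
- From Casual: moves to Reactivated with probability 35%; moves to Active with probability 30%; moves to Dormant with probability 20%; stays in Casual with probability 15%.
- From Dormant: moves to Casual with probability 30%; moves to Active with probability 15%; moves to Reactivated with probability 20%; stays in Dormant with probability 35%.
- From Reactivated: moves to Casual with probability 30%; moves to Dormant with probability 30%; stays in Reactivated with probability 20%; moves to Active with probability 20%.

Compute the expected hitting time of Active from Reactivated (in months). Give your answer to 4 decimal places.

Let t(s) be the expected number of months to first reach Active from state s, with t(Active) = 0. Conditioning on the first month:
t(Casual) = 1 + 0.15·t(Casual) + 0.2·t(Dormant) + 0.35·t(Reactivated)
t(Dormant) = 1 + 0.3·t(Casual) + 0.35·t(Dormant) + 0.2·t(Reactivated)
t(Reactivated) = 1 + 0.3·t(Casual) + 0.3·t(Dormant) + 0.2·t(Reactivated)
Solving: t(Casual) = 4.2919, t(Dormant) = 4.9730, t(Reactivated) = 4.7243.
Expected months from Reactivated to Active: 4.7243.

4.7243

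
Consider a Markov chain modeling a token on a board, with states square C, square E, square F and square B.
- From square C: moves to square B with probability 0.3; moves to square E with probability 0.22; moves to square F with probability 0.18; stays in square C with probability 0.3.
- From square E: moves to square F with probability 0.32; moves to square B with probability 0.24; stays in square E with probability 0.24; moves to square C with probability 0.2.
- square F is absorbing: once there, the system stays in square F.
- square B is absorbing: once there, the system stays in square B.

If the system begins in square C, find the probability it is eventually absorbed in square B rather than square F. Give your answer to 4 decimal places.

Let h(s) be the probability of absorption at square B starting from transient state s. Then h(square B) = 1 and h(square F) = 0. By first-step analysis:
h(square C) = 0.3·h(square C) + 0.22·h(square E) + 0.18·0 + 0.3·1
h(square E) = 0.2·h(square C) + 0.24·h(square E) + 0.32·0 + 0.24·1
Solving: h(square C) = 0.5754, h(square E) = 0.4672.
Starting from square C, the probability is 0.5754.

0.5754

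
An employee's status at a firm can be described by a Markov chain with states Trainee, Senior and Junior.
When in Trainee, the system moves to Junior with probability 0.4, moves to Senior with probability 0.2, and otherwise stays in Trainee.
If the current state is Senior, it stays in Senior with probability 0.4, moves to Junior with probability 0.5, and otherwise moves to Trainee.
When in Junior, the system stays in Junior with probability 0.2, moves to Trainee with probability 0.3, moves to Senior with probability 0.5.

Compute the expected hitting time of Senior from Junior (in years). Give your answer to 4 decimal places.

Let t(s) be the expected number of years to first reach Senior from state s, with t(Senior) = 0. Conditioning on the first year:
t(Trainee) = 1 + 0.4·t(Trainee) + 0.4·t(Junior)
t(Junior) = 1 + 0.3·t(Trainee) + 0.2·t(Junior)
Solving: t(Trainee) = 3.3333, t(Junior) = 2.5000.
Expected years from Junior to Senior: 2.5000.

2.5000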